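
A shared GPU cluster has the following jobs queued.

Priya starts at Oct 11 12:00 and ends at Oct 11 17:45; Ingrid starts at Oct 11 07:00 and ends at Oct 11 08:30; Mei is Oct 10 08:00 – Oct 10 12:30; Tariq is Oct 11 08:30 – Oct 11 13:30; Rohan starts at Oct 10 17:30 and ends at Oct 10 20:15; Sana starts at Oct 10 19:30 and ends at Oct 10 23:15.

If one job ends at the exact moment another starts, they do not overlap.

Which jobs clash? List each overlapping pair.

Priya & Tariq, Rohan & Sana

Check each pair: they overlap iff neither finishes before the other starts.
Sorted by start: Mei, Rohan, Sana, Ingrid, Tariq, Priya.
Rohan starts after Mei ends — done with Mei.
Sana starts before Rohan ends → Rohan and Sana overlap.
Ingrid starts after Rohan ends — done with Rohan.
Ingrid starts after Sana ends — done with Sana.
Tariq starts exactly when Ingrid ends (back-to-back, no overlap) — done with Ingrid.
Priya starts before Tariq ends → Tariq and Priya overlap.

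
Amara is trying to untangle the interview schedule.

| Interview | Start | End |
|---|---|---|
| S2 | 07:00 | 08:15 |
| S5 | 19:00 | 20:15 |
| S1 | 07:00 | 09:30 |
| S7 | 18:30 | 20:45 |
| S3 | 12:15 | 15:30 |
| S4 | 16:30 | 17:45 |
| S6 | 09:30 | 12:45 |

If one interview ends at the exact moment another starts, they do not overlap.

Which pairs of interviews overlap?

Sorted by start: S1, S2, S6, S3, S4, S7, S5.
S2 starts before S1 ends → S1 and S2 overlap.
S6 starts exactly when S1 ends (back-to-back, no overlap); S1 is clear from here.
S6 starts after S2 ends; S2 is clear from here.
S3 starts before S6 ends → S6 and S3 overlap.
S4 starts after S6 ends; S6 is clear from here.
S4 starts after S3 ends; S3 is clear from here.
S7 starts after S4 ends; S4 is clear from here.
S5 starts before S7 ends → S7 and S5 overlap.

S1 & S2, S3 & S6, S5 & S7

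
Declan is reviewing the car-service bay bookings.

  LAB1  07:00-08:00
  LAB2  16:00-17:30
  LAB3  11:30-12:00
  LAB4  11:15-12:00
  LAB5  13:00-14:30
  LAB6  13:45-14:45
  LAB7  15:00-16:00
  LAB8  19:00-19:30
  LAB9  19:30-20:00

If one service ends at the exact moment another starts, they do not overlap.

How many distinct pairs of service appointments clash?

2

Check each pair: they overlap iff neither finishes before the other starts.
Sorted by start: LAB1, LAB4, LAB3, LAB5, LAB6, LAB7, LAB2, LAB8, LAB9.
LAB4 starts after LAB1 ends; LAB1 is clear from here.
LAB3 starts before LAB4 ends → LAB4 and LAB3 overlap.
LAB5 starts after LAB4 ends; LAB4 is clear from here.
LAB5 starts after LAB3 ends; LAB3 is clear from here.
LAB6 starts before LAB5 ends → LAB5 and LAB6 overlap.
LAB7 starts after LAB5 ends; LAB5 is clear from here.
LAB7 starts after LAB6 ends; LAB6 is clear from here.
LAB2 starts exactly when LAB7 ends (back-to-back, no overlap); LAB7 is clear from here.
LAB8 starts after LAB2 ends; LAB2 is clear from here.
LAB9 starts exactly when LAB8 ends (back-to-back, no overlap).
Overlapping pairs: LAB3 & LAB4, LAB5 & LAB6 — 2 in total.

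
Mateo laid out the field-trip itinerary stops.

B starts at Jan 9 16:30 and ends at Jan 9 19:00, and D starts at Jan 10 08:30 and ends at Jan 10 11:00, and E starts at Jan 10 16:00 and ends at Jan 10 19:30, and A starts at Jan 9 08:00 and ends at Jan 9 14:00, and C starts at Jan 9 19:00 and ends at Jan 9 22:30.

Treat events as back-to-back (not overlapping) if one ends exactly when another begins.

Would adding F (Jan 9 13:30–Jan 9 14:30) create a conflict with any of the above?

A: starts Jan 9 08:00 before F ends Jan 9 14:30, and ends Jan 9 14:00 after F starts Jan 9 13:30 → overlap.
B: starts Jan 9 16:30 at or after F ends Jan 9 14:30 → clear.
C: starts Jan 9 19:00 at or after F ends Jan 9 14:30 → clear.
D: starts Jan 10 08:30 at or after F ends Jan 9 14:30 → clear.
E: starts Jan 10 16:00 at or after F ends Jan 9 14:30 → clear.
F overlaps A.

Yes — it overlaps A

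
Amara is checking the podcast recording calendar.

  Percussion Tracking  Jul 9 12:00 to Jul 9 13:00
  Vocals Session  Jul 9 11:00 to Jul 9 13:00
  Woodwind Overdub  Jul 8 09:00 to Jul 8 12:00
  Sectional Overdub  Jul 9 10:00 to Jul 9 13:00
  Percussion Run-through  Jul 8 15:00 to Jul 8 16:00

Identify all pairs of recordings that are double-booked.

Percussion Tracking & Sectional Overdub, Percussion Tracking & Vocals Session, Sectional Overdub & Vocals Session

Check each pair: they overlap iff neither finishes before the other starts.
Sorted by start: Woodwind Overdub, Percussion Run-through, Sectional Overdub, Vocals Session, Percussion Tracking.
Percussion Run-through starts after Woodwind Overdub ends; Woodwind Overdub is clear from here.
Sectional Overdub starts after Percussion Run-through ends; Percussion Run-through is clear from here.
Vocals Session starts before Sectional Overdub ends → Sectional Overdub and Vocals Session overlap.
Percussion Tracking starts before Sectional Overdub ends → Sectional Overdub and Percussion Tracking overlap.
Percussion Tracking starts before Vocals Session ends → Vocals Session and Percussion Tracking overlap.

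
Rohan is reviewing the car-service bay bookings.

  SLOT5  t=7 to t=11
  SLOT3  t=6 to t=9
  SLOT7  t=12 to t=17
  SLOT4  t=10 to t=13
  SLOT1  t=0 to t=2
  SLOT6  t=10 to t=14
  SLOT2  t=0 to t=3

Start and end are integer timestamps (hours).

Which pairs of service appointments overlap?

SLOT1 & SLOT2, SLOT3 & SLOT5, SLOT4 & SLOT5, SLOT4 & SLOT6, SLOT4 & SLOT7, SLOT5 & SLOT6, SLOT6 & SLOT7

Two intervals overlap when each starts before the other ends.
Sorted by start: SLOT1, SLOT2, SLOT3, SLOT5, SLOT4, SLOT6, SLOT7.
SLOT2 starts before SLOT1 ends → SLOT1 and SLOT2 overlap.
SLOT3 starts after SLOT1 ends; SLOT1 is clear from here.
SLOT3 starts after SLOT2 ends; SLOT2 is clear from here.
SLOT5 starts before SLOT3 ends → SLOT3 and SLOT5 overlap.
SLOT4 starts after SLOT3 ends; SLOT3 is clear from here.
SLOT4 starts before SLOT5 ends → SLOT5 and SLOT4 overlap.
SLOT6 starts before SLOT5 ends → SLOT5 and SLOT6 overlap.
SLOT7 starts after SLOT5 ends.
SLOT6 starts before SLOT4 ends → SLOT4 and SLOT6 overlap.
SLOT7 starts before SLOT4 ends → SLOT4 and SLOT7 overlap.
SLOT7 starts before SLOT6 ends → SLOT6 and SLOT7 overlap.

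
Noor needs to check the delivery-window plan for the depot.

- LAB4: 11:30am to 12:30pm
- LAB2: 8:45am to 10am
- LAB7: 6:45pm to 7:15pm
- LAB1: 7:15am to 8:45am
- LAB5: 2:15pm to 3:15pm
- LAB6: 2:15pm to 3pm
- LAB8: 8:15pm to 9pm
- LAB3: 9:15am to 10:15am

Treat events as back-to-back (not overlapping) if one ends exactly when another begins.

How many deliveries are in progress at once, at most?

Sweep the timeline, counting +1 at each start and −1 at each end (ends before starts at a tie):
7:15am start LAB1 → 1
8:45am end LAB1 → 0
8:45am start LAB2 → 1
9:15am start LAB3 → 2
10am end LAB2 → 1
10:15am end LAB3 → 0
11:30am start LAB4 → 1
12:30pm end LAB4 → 0
2:15pm start LAB5 → 1
2:15pm start LAB6 → 2
3pm end LAB6 → 1
3:15pm end LAB5 → 0
6:45pm start LAB7 → 1
7:15pm end LAB7 → 0
8:15pm start LAB8 → 1
9pm end LAB8 → 0
Peak is 2, at 9:15am (LAB2, LAB3).

2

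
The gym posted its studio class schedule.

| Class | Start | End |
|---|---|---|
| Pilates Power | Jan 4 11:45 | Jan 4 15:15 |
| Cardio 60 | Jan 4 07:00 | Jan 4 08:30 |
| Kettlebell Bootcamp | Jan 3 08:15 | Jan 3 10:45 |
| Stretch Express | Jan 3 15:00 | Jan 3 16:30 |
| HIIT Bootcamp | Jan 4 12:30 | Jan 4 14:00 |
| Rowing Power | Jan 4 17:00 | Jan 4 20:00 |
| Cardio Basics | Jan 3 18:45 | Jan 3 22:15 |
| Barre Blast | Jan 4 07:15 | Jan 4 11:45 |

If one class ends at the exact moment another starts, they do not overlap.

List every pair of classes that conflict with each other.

Barre Blast & Cardio 60, HIIT Bootcamp & Pilates Power

Sorted by start: Kettlebell Bootcamp, Stretch Express, Cardio Basics, Cardio 60, Barre Blast, Pilates Power, HIIT Bootcamp, Rowing Power.
Stretch Express starts after Kettlebell Bootcamp ends; Kettlebell Bootcamp is clear from here.
Cardio Basics starts after Stretch Express ends; Stretch Express is clear from here.
Cardio 60 starts after Cardio Basics ends; Cardio Basics is clear from here.
Barre Blast starts before Cardio 60 ends → Cardio 60 and Barre Blast overlap.
Pilates Power starts after Cardio 60 ends; Cardio 60 is clear from here.
Pilates Power starts exactly when Barre Blast ends (back-to-back, no overlap); Barre Blast is clear from here.
HIIT Bootcamp starts before Pilates Power ends → Pilates Power and HIIT Bootcamp overlap.
Rowing Power starts after Pilates Power ends.
Rowing Power starts after HIIT Bootcamp ends.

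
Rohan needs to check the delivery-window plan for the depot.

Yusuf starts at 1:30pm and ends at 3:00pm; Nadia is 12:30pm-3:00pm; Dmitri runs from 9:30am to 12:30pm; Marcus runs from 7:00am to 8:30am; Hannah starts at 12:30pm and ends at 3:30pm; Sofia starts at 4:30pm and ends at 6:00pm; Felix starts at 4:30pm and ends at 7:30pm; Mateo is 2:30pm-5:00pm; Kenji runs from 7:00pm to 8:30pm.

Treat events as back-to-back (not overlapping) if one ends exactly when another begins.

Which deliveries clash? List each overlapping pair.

Two intervals overlap when each starts before the other ends.
Sorted by start: Marcus, Dmitri, Hannah, Nadia, Yusuf, Mateo, Sofia, Felix, Kenji.
Dmitri starts after Marcus ends — done with Marcus.
Hannah starts exactly when Dmitri ends (back-to-back, no overlap) — done with Dmitri.
Nadia starts before Hannah ends → Hannah and Nadia overlap.
Yusuf starts before Hannah ends → Hannah and Yusuf overlap.
Mateo starts before Hannah ends → Hannah and Mateo overlap.
Sofia starts after Hannah ends — done with Hannah.
Yusuf starts before Nadia ends → Nadia and Yusuf overlap.
Mateo starts before Nadia ends → Nadia and Mateo overlap.
Sofia starts after Nadia ends — done with Nadia.
Mateo starts before Yusuf ends → Yusuf and Mateo overlap.
Sofia starts after Yusuf ends — done with Yusuf.
Sofia starts before Mateo ends → Mateo and Sofia overlap.
Felix starts before Mateo ends → Mateo and Felix overlap.
Kenji starts after Mateo ends.
Felix starts before Sofia ends → Sofia and Felix overlap.
Kenji starts after Sofia ends.
Kenji starts before Felix ends → Felix and Kenji overlap.

Felix & Kenji, Felix & Mateo, Felix & Sofia, Hannah & Mateo, Hannah & Nadia, Hannah & Yusuf, Mateo & Nadia, Mateo & Sofia, Mateo & Yusuf, Nadia & Yusuf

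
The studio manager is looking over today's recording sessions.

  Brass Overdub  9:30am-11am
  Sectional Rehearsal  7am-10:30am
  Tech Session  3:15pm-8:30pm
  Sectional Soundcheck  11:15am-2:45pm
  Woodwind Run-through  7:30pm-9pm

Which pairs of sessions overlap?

Brass Overdub & Sectional Rehearsal, Tech Session & Woodwind Run-through

Check each pair: they overlap iff neither finishes before the other starts.
Sorted by start: Sectional Rehearsal, Brass Overdub, Sectional Soundcheck, Tech Session, Woodwind Run-through.
Brass Overdub starts before Sectional Rehearsal ends → Sectional Rehearsal and Brass Overdub overlap.
Sectional Soundcheck starts after Sectional Rehearsal ends; Sectional Rehearsal is clear from here.
Sectional Soundcheck starts after Brass Overdub ends; Brass Overdub is clear from here.
Tech Session starts after Sectional Soundcheck ends; Sectional Soundcheck is clear from here.
Woodwind Run-through starts before Tech Session ends → Tech Session and Woodwind Run-through overlap.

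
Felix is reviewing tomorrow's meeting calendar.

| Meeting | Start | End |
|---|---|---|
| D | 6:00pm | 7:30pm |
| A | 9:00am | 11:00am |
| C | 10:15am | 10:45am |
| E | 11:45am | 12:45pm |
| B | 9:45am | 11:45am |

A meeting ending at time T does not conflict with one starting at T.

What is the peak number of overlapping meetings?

Sweep the timeline, counting +1 at each start and −1 at each end (ends before starts at a tie):
9:00am start A → 1
9:45am start B → 2
10:15am start C → 3
10:45am end C → 2
11:00am end A → 1
11:45am end B → 0
11:45am start E → 1
12:45pm end E → 0
6:00pm start D → 1
7:30pm end D → 0
Peak is 3, at 10:15am (A, B, C).

3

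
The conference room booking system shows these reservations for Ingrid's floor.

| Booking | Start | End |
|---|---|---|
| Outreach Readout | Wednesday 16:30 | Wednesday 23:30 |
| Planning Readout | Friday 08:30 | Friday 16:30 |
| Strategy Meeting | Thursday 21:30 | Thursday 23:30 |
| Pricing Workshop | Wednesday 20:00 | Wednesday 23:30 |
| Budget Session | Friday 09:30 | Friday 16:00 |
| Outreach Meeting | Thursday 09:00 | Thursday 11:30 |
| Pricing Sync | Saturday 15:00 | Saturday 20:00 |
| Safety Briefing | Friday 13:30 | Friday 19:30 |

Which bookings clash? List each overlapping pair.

Budget Session & Planning Readout, Budget Session & Safety Briefing, Outreach Readout & Pricing Workshop, Planning Readout & Safety Briefing

Two intervals overlap when each starts before the other ends.
Sorted by start: Outreach Readout, Pricing Workshop, Outreach Meeting, Strategy Meeting, Planning Readout, Budget Session, Safety Briefing, Pricing Sync.
Pricing Workshop starts before Outreach Readout ends → Outreach Readout and Pricing Workshop overlap.
Outreach Meeting starts after Outreach Readout ends, so Outreach Readout has no further overlaps.
Outreach Meeting starts after Pricing Workshop ends, so Pricing Workshop has no further overlaps.
Strategy Meeting starts after Outreach Meeting ends, so Outreach Meeting has no further overlaps.
Planning Readout starts after Strategy Meeting ends, so Strategy Meeting has no further overlaps.
Budget Session starts before Planning Readout ends → Planning Readout and Budget Session overlap.
Safety Briefing starts before Planning Readout ends → Planning Readout and Safety Briefing overlap.
Pricing Sync starts after Planning Readout ends.
Safety Briefing starts before Budget Session ends → Budget Session and Safety Briefing overlap.
Pricing Sync starts after Budget Session ends.
Pricing Sync starts after Safety Briefing ends.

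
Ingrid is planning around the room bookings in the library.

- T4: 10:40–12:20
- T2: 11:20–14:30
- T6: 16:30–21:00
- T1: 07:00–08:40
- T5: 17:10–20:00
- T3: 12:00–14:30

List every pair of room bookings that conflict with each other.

Two intervals overlap when each starts before the other ends.
Sorted by start: T1, T4, T2, T3, T6, T5.
T4 starts after T1 ends, so nothing later overlaps T1 either.
T2 starts before T4 ends → T4 and T2 overlap.
T3 starts before T4 ends → T4 and T3 overlap.
T6 starts after T4 ends, so nothing later overlaps T4 either.
T3 starts before T2 ends → T2 and T3 overlap.
T6 starts after T2 ends, so nothing later overlaps T2 either.
T6 starts after T3 ends, so nothing later overlaps T3 either.
T5 starts before T6 ends → T6 and T5 overlap.

T2 & T3, T2 & T4, T3 & T4, T5 & T6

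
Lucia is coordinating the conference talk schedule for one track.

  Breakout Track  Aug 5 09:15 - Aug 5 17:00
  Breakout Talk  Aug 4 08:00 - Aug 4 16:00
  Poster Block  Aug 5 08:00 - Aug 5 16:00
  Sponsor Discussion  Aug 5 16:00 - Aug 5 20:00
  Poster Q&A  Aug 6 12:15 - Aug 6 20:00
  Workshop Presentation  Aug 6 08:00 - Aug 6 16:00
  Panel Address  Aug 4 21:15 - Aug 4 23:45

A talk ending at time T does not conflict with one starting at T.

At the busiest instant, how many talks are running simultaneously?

Sweep the timeline, counting +1 at each start and −1 at each end (ends before starts at a tie):
Aug 4 08:00 start Breakout Talk → 1
Aug 4 16:00 end Breakout Talk → 0
Aug 4 21:15 start Panel Address → 1
Aug 4 23:45 end Panel Address → 0
Aug 5 08:00 start Poster Block → 1
Aug 5 09:15 start Breakout Track → 2
Aug 5 16:00 end Poster Block → 1
Aug 5 16:00 start Sponsor Discussion → 2
Aug 5 17:00 end Breakout Track → 1
Aug 5 20:00 end Sponsor Discussion → 0
Aug 6 08:00 start Workshop Presentation → 1
Aug 6 12:15 start Poster Q&A → 2
Aug 6 16:00 end Workshop Presentation → 1
Aug 6 20:00 end Poster Q&A → 0
Peak is 2, at Aug 5 09:15 (Breakout Track, Poster Block).

2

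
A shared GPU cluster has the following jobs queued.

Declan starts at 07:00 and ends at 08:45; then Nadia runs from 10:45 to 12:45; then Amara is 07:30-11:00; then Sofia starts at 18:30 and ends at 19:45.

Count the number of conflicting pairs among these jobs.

2

Sorted by start: Declan, Amara, Nadia, Sofia.
Amara starts before Declan ends → Declan and Amara overlap.
Nadia starts after Declan ends; Declan is clear from here.
Nadia starts before Amara ends → Amara and Nadia overlap.
Sofia starts after Amara ends.
Sofia starts after Nadia ends.
Overlapping pairs: Amara & Declan, Amara & Nadia — 2 in total.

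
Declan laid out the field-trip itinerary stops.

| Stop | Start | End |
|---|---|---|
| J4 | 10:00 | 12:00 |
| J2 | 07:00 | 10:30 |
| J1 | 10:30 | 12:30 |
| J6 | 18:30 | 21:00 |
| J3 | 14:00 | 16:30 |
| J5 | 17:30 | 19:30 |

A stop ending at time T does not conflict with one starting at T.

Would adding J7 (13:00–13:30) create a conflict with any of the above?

J2: ends 10:30 at or before J7 starts 13:00 → clear.
J4: ends 12:00 at or before J7 starts 13:00 → clear.
J1: ends 12:30 at or before J7 starts 13:00 → clear.
J3: starts 14:00 at or after J7 ends 13:30 → clear.
J5: starts 17:30 at or after J7 ends 13:30 → clear.
J6: starts 18:30 at or after J7 ends 13:30 → clear.

No — it doesn't clash with anything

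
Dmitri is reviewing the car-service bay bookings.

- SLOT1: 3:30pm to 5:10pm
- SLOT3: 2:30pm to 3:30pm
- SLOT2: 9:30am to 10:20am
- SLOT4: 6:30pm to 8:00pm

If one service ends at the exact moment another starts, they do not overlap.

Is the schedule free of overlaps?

Yes

Sorted by start: SLOT2, SLOT3, SLOT1, SLOT4.
SLOT3 starts after SLOT2 ends, so nothing later overlaps SLOT2 either.
SLOT1 starts exactly when SLOT3 ends (back-to-back, no overlap), so nothing later overlaps SLOT3 either.
SLOT4 starts after SLOT1 ends.
Every pair is clear; the schedule has no overlaps.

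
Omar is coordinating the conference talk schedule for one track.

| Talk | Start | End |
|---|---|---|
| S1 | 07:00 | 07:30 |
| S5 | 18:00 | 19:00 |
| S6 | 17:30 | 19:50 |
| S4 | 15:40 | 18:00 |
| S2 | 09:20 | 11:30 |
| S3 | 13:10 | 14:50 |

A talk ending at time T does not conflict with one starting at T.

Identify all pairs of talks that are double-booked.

Check each pair: they overlap iff neither finishes before the other starts.
Sorted by start: S1, S2, S3, S4, S6, S5.
S2 starts after S1 ends, so S1 has no further overlaps.
S3 starts after S2 ends, so S2 has no further overlaps.
S4 starts after S3 ends, so S3 has no further overlaps.
S6 starts before S4 ends → S4 and S6 overlap.
S5 starts exactly when S4 ends (back-to-back, no overlap).
S5 starts before S6 ends → S6 and S5 overlap.

S4 & S6, S5 & S6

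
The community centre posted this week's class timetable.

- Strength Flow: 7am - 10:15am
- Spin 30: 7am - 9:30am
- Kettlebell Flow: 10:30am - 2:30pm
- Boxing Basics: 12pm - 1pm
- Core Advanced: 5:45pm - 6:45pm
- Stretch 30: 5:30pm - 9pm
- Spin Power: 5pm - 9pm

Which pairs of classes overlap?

Sorted by start: Strength Flow, Spin 30, Kettlebell Flow, Boxing Basics, Spin Power, Stretch 30, Core Advanced.
Spin 30 starts before Strength Flow ends → Strength Flow and Spin 30 overlap.
Kettlebell Flow starts after Strength Flow ends, so Strength Flow has no further overlaps.
Kettlebell Flow starts after Spin 30 ends, so Spin 30 has no further overlaps.
Boxing Basics starts before Kettlebell Flow ends → Kettlebell Flow and Boxing Basics overlap.
Spin Power starts after Kettlebell Flow ends, so Kettlebell Flow has no further overlaps.
Spin Power starts after Boxing Basics ends, so Boxing Basics has no further overlaps.
Stretch 30 starts before Spin Power ends → Spin Power and Stretch 30 overlap.
Core Advanced starts before Spin Power ends → Spin Power and Core Advanced overlap.
Core Advanced starts before Stretch 30 ends → Stretch 30 and Core Advanced overlap.

Boxing Basics & Kettlebell Flow, Core Advanced & Spin Power, Core Advanced & Stretch 30, Spin 30 & Strength Flow, Spin Power & Stretch 30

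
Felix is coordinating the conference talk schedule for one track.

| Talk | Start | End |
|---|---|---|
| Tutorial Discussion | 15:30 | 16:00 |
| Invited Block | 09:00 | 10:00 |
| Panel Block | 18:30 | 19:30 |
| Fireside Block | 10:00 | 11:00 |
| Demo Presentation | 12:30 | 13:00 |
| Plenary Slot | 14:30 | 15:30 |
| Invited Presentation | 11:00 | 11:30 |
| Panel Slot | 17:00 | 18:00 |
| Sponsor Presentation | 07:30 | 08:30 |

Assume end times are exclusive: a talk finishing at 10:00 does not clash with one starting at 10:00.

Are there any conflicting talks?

No

Sorted by start: Sponsor Presentation, Invited Block, Fireside Block, Invited Presentation, Demo Presentation, Plenary Slot, Tutorial Discussion, Panel Slot, Panel Block.
Invited Block starts after Sponsor Presentation ends, so Sponsor Presentation has no further overlaps.
Fireside Block starts exactly when Invited Block ends (back-to-back, no overlap), so Invited Block has no further overlaps.
Invited Presentation starts exactly when Fireside Block ends (back-to-back, no overlap), so Fireside Block has no further overlaps.
Demo Presentation starts after Invited Presentation ends, so Invited Presentation has no further overlaps.
Plenary Slot starts after Demo Presentation ends, so Demo Presentation has no further overlaps.
Tutorial Discussion starts exactly when Plenary Slot ends (back-to-back, no overlap), so Plenary Slot has no further overlaps.
Panel Slot starts after Tutorial Discussion ends, so Tutorial Discussion has no further overlaps.
Panel Block starts after Panel Slot ends.
Every pair is clear; the schedule has no overlaps.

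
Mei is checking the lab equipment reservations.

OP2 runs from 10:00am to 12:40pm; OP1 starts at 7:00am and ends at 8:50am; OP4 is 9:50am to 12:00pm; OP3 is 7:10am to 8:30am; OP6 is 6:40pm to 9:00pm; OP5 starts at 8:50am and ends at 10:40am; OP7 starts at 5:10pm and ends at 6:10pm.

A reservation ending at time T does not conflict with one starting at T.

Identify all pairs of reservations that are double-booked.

Sorted by start: OP1, OP3, OP5, OP4, OP2, OP7, OP6.
OP3 starts before OP1 ends → OP1 and OP3 overlap.
OP5 starts exactly when OP1 ends (back-to-back, no overlap); OP1 is clear from here.
OP5 starts after OP3 ends; OP3 is clear from here.
OP4 starts before OP5 ends → OP5 and OP4 overlap.
OP2 starts before OP5 ends → OP5 and OP2 overlap.
OP7 starts after OP5 ends; OP5 is clear from here.
OP2 starts before OP4 ends → OP4 and OP2 overlap.
OP7 starts after OP4 ends; OP4 is clear from here.
OP7 starts after OP2 ends; OP2 is clear from here.
OP6 starts after OP7 ends.

OP1 & OP3, OP2 & OP4, OP2 & OP5, OP4 & OP5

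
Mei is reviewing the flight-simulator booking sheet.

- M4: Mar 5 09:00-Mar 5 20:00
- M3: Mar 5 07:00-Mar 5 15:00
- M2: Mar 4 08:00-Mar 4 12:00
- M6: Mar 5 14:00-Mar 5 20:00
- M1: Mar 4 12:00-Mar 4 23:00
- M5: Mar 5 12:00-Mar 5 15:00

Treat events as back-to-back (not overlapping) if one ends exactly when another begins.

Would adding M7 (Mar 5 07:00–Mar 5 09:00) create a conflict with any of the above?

M2: ends Mar 4 12:00 at or before M7 starts Mar 5 07:00 → clear.
M1: ends Mar 4 23:00 at or before M7 starts Mar 5 07:00 → clear.
M3: starts Mar 5 07:00 before M7 ends Mar 5 09:00, and ends Mar 5 15:00 after M7 starts Mar 5 07:00 → overlap.
M4: starts Mar 5 09:00 at or after M7 ends Mar 5 09:00 → clear.
M5: starts Mar 5 12:00 at or after M7 ends Mar 5 09:00 → clear.
M6: starts Mar 5 14:00 at or after M7 ends Mar 5 09:00 → clear.
M7 overlaps M3.

Yes — it overlaps M3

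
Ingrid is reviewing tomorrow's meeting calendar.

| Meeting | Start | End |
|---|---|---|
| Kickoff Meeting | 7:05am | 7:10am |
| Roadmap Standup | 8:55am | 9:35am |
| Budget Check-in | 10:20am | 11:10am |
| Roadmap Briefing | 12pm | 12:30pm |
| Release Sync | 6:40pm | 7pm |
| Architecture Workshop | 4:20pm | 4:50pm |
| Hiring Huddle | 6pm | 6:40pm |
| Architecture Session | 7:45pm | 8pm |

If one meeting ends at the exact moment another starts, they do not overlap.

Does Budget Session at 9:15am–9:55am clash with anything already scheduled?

Yes — it overlaps Roadmap Standup

Kickoff Meeting: ends 7:10am at or before Budget Session starts 9:15am → clear.
Roadmap Standup: starts 8:55am before Budget Session ends 9:55am, and ends 9:35am after Budget Session starts 9:15am → overlap.
Budget Check-in: starts 10:20am at or after Budget Session ends 9:55am → clear.
Roadmap Briefing: starts 12pm at or after Budget Session ends 9:55am → clear.
Architecture Workshop: starts 4:20pm at or after Budget Session ends 9:55am → clear.
Hiring Huddle: starts 6pm at or after Budget Session ends 9:55am → clear.
Release Sync: starts 6:40pm at or after Budget Session ends 9:55am → clear.
Architecture Session: starts 7:45pm at or after Budget Session ends 9:55am → clear.
Budget Session overlaps Roadmap Standup.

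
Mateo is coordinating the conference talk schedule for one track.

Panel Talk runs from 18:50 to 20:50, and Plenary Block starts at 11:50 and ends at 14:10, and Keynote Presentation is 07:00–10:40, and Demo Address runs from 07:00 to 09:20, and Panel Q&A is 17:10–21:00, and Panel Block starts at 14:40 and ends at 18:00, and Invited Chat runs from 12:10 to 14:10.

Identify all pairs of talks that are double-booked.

Sorted by start: Demo Address, Keynote Presentation, Plenary Block, Invited Chat, Panel Block, Panel Q&A, Panel Talk.
Keynote Presentation starts before Demo Address ends → Demo Address and Keynote Presentation overlap.
Plenary Block starts after Demo Address ends; Demo Address is clear from here.
Plenary Block starts after Keynote Presentation ends; Keynote Presentation is clear from here.
Invited Chat starts before Plenary Block ends → Plenary Block and Invited Chat overlap.
Panel Block starts after Plenary Block ends; Plenary Block is clear from here.
Panel Block starts after Invited Chat ends; Invited Chat is clear from here.
Panel Q&A starts before Panel Block ends → Panel Block and Panel Q&A overlap.
Panel Talk starts after Panel Block ends.
Panel Talk starts before Panel Q&A ends → Panel Q&A and Panel Talk overlap.

Demo Address & Keynote Presentation, Invited Chat & Plenary Block, Panel Block & Panel Q&A, Panel Q&A & Panel Talk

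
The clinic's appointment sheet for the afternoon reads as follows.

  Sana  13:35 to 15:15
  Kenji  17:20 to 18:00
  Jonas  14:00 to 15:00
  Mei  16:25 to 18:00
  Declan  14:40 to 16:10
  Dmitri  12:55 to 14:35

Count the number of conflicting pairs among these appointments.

Sorted by start: Dmitri, Sana, Jonas, Declan, Mei, Kenji.
Sana starts before Dmitri ends → Dmitri and Sana overlap.
Jonas starts before Dmitri ends → Dmitri and Jonas overlap.
Declan starts after Dmitri ends, so Dmitri has no further overlaps.
Jonas starts before Sana ends → Sana and Jonas overlap.
Declan starts before Sana ends → Sana and Declan overlap.
Mei starts after Sana ends, so Sana has no further overlaps.
Declan starts before Jonas ends → Jonas and Declan overlap.
Mei starts after Jonas ends, so Jonas has no further overlaps.
Mei starts after Declan ends, so Declan has no further overlaps.
Kenji starts before Mei ends → Mei and Kenji overlap.
Overlapping pairs: Declan & Jonas, Declan & Sana, Dmitri & Jonas, Dmitri & Sana, Jonas & Sana, Kenji & Mei — 6 in total.

6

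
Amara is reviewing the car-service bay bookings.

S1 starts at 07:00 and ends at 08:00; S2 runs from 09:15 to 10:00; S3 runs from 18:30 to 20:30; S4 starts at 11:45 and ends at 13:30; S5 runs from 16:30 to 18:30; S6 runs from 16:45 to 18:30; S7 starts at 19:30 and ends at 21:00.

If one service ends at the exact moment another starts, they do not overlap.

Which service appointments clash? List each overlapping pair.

S3 & S7, S5 & S6

Two intervals overlap when each starts before the other ends.
Sorted by start: S1, S2, S4, S5, S6, S3, S7.
S2 starts after S1 ends, so S1 has no further overlaps.
S4 starts after S2 ends, so S2 has no further overlaps.
S5 starts after S4 ends, so S4 has no further overlaps.
S6 starts before S5 ends → S5 and S6 overlap.
S3 starts exactly when S5 ends (back-to-back, no overlap), so S5 has no further overlaps.
S3 starts exactly when S6 ends (back-to-back, no overlap), so S6 has no further overlaps.
S7 starts before S3 ends → S3 and S7 overlap.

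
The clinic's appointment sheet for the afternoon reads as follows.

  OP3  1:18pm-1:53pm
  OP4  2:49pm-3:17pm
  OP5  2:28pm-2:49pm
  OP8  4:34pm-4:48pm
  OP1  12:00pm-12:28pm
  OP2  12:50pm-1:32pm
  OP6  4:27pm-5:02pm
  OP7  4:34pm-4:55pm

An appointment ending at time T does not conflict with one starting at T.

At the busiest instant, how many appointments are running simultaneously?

3

Walk through starts and ends in time order (an end at T is processed before a start at T):
12:00pm start OP1 → 1
12:28pm end OP1 → 0
12:50pm start OP2 → 1
1:18pm start OP3 → 2
1:32pm end OP2 → 1
1:53pm end OP3 → 0
2:28pm start OP5 → 1
2:49pm end OP5 → 0
2:49pm start OP4 → 1
3:17pm end OP4 → 0
4:27pm start OP6 → 1
4:34pm start OP7 → 2
4:34pm start OP8 → 3
4:48pm end OP8 → 2
4:55pm end OP7 → 1
5:02pm end OP6 → 0
Peak is 3, at 4:34pm (OP6, OP7, OP8).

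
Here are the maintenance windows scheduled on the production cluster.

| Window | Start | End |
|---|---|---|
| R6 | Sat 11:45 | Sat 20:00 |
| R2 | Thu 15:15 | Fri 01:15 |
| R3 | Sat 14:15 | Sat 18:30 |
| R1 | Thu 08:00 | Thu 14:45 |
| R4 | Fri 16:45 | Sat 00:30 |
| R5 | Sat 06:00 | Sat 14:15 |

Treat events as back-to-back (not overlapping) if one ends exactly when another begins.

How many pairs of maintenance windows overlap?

2

Two intervals overlap when each starts before the other ends.
Sorted by start: R1, R2, R4, R5, R6, R3.
R2 starts after R1 ends — done with R1.
R4 starts after R2 ends — done with R2.
R5 starts after R4 ends — done with R4.
R6 starts before R5 ends → R5 and R6 overlap.
R3 starts exactly when R5 ends (back-to-back, no overlap).
R3 starts before R6 ends → R6 and R3 overlap.
Overlapping pairs: R3 & R6, R5 & R6 — 2 in total.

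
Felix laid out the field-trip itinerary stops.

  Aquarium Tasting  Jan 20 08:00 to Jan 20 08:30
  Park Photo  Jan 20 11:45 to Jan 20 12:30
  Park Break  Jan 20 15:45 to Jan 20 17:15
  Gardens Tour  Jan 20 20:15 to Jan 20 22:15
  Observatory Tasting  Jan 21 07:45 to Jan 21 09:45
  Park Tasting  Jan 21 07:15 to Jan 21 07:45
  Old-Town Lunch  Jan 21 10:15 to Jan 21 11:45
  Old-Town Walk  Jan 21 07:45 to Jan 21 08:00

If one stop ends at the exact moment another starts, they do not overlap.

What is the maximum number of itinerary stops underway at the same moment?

Sweep the timeline, counting +1 at each start and −1 at each end (ends before starts at a tie):
Jan 20 08:00 start Aquarium Tasting → 1
Jan 20 08:30 end Aquarium Tasting → 0
Jan 20 11:45 start Park Photo → 1
Jan 20 12:30 end Park Photo → 0
Jan 20 15:45 start Park Break → 1
Jan 20 17:15 end Park Break → 0
Jan 20 20:15 start Gardens Tour → 1
Jan 20 22:15 end Gardens Tour → 0
Jan 21 07:15 start Park Tasting → 1
Jan 21 07:45 end Park Tasting → 0
Jan 21 07:45 start Observatory Tasting → 1
Jan 21 07:45 start Old-Town Walk → 2
Jan 21 08:00 end Old-Town Walk → 1
Jan 21 09:45 end Observatory Tasting → 0
Jan 21 10:15 start Old-Town Lunch → 1
Jan 21 11:45 end Old-Town Lunch → 0
Peak is 2, at Jan 21 07:45 (Observatory Tasting, Old-Town Walk).

2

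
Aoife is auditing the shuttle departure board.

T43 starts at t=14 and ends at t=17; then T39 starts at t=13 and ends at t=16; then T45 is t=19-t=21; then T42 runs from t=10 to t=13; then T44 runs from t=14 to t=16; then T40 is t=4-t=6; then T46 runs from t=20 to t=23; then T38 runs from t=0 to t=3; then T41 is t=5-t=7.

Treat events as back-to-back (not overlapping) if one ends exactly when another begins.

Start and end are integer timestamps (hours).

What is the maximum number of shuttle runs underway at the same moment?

Sweep the timeline, counting +1 at each start and −1 at each end (ends before starts at a tie):
t=0 start T38 → 1
t=3 end T38 → 0
t=4 start T40 → 1
t=5 start T41 → 2
t=6 end T40 → 1
t=7 end T41 → 0
t=10 start T42 → 1
t=13 end T42 → 0
t=13 start T39 → 1
t=14 start T43 → 2
t=14 start T44 → 3
t=16 end T39 → 2
t=16 end T44 → 1
t=17 end T43 → 0
t=19 start T45 → 1
t=20 start T46 → 2
t=21 end T45 → 1
t=23 end T46 → 0
Peak is 3, at t=14 (T39, T43, T44).

3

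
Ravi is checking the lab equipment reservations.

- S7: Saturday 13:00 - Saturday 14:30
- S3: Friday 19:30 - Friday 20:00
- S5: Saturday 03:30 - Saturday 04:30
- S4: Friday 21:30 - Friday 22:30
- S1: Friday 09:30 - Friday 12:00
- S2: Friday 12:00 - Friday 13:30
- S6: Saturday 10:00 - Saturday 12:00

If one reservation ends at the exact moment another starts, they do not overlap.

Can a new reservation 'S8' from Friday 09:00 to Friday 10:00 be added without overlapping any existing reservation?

S1: starts Friday 09:30 before S8 ends Friday 10:00, and ends Friday 12:00 after S8 starts Friday 09:00 → overlap.
S2: starts Friday 12:00 at or after S8 ends Friday 10:00 → clear.
S3: starts Friday 19:30 at or after S8 ends Friday 10:00 → clear.
S4: starts Friday 21:30 at or after S8 ends Friday 10:00 → clear.
S5: starts Saturday 03:30 at or after S8 ends Friday 10:00 → clear.
S6: starts Saturday 10:00 at or after S8 ends Friday 10:00 → clear.
S7: starts Saturday 13:00 at or after S8 ends Friday 10:00 → clear.
S8 overlaps S1.

No — it overlaps S1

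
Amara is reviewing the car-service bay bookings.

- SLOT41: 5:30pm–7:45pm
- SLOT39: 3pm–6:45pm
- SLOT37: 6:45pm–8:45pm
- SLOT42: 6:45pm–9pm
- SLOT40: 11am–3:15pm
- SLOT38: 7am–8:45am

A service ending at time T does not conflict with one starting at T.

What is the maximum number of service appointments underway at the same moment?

Walk through starts and ends in time order (an end at T is processed before a start at T):
7am start SLOT38 → 1
8:45am end SLOT38 → 0
11am start SLOT40 → 1
3pm start SLOT39 → 2
3:15pm end SLOT40 → 1
5:30pm start SLOT41 → 2
6:45pm end SLOT39 → 1
6:45pm start SLOT37 → 2
6:45pm start SLOT42 → 3
7:45pm end SLOT41 → 2
8:45pm end SLOT37 → 1
9pm end SLOT42 → 0
Peak is 3, at 6:45pm (SLOT37, SLOT41, SLOT42).

3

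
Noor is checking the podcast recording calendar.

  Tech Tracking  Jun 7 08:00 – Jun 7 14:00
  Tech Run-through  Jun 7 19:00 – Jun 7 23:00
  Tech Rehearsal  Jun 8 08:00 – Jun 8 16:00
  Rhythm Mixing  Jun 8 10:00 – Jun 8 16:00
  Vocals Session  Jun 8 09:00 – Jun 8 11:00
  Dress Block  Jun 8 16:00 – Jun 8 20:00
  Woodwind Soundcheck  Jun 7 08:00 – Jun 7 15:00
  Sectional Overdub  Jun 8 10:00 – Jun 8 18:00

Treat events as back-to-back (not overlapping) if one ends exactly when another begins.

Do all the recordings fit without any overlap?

No

Check each pair: they overlap iff neither finishes before the other starts.
Sorted by start: Tech Tracking, Woodwind Soundcheck, Tech Run-through, Tech Rehearsal, Vocals Session, Sectional Overdub, Rhythm Mixing, Dress Block.
Woodwind Soundcheck starts before Tech Tracking ends → Tech Tracking and Woodwind Soundcheck overlap.
That's a conflict, so the schedule is not conflict-free.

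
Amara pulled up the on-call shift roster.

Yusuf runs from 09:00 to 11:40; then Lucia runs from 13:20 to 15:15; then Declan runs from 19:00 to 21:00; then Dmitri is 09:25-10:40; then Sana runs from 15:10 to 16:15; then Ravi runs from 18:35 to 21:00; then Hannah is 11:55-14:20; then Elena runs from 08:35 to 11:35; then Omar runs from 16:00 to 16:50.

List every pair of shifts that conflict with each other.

Sorted by start: Elena, Yusuf, Dmitri, Hannah, Lucia, Sana, Omar, Ravi, Declan.
Yusuf starts before Elena ends → Elena and Yusuf overlap.
Dmitri starts before Elena ends → Elena and Dmitri overlap.
Hannah starts after Elena ends, so Elena has no further overlaps.
Dmitri starts before Yusuf ends → Yusuf and Dmitri overlap.
Hannah starts after Yusuf ends, so Yusuf has no further overlaps.
Hannah starts after Dmitri ends, so Dmitri has no further overlaps.
Lucia starts before Hannah ends → Hannah and Lucia overlap.
Sana starts after Hannah ends, so Hannah has no further overlaps.
Sana starts before Lucia ends → Lucia and Sana overlap.
Omar starts after Lucia ends, so Lucia has no further overlaps.
Omar starts before Sana ends → Sana and Omar overlap.
Ravi starts after Sana ends, so Sana has no further overlaps.
Ravi starts after Omar ends, so Omar has no further overlaps.
Declan starts before Ravi ends → Ravi and Declan overlap.

Declan & Ravi, Dmitri & Elena, Dmitri & Yusuf, Elena & Yusuf, Hannah & Lucia, Lucia & Sana, Omar & Sana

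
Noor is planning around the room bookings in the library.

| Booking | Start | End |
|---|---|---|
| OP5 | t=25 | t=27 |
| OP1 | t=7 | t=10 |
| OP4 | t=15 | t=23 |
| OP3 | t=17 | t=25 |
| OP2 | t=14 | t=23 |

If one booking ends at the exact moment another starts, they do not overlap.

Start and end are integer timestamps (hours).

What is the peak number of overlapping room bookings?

3

Sweep the timeline, counting +1 at each start and −1 at each end (ends before starts at a tie):
t=7 start OP1 → 1
t=10 end OP1 → 0
t=14 start OP2 → 1
t=15 start OP4 → 2
t=17 start OP3 → 3
t=23 end OP2 → 2
t=23 end OP4 → 1
t=25 end OP3 → 0
t=25 start OP5 → 1
t=27 end OP5 → 0
Peak is 3, at t=17 (OP2, OP3, OP4).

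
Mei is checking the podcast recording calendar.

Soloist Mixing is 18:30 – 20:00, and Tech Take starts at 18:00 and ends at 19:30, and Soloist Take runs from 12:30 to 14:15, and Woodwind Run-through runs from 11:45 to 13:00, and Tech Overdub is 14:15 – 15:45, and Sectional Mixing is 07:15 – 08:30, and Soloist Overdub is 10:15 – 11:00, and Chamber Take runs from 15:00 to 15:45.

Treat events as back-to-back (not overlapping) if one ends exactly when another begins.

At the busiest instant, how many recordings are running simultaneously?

Sweep the timeline, counting +1 at each start and −1 at each end (ends before starts at a tie):
07:15 start Sectional Mixing → 1
08:30 end Sectional Mixing → 0
10:15 start Soloist Overdub → 1
11:00 end Soloist Overdub → 0
11:45 start Woodwind Run-through → 1
12:30 start Soloist Take → 2
13:00 end Woodwind Run-through → 1
14:15 end Soloist Take → 0
14:15 start Tech Overdub → 1
15:00 start Chamber Take → 2
15:45 end Chamber Take → 1
15:45 end Tech Overdub → 0
18:00 start Tech Take → 1
18:30 start Soloist Mixing → 2
19:30 end Tech Take → 1
20:00 end Soloist Mixing → 0
Peak is 2, at 12:30 (Soloist Take, Woodwind Run-through).

2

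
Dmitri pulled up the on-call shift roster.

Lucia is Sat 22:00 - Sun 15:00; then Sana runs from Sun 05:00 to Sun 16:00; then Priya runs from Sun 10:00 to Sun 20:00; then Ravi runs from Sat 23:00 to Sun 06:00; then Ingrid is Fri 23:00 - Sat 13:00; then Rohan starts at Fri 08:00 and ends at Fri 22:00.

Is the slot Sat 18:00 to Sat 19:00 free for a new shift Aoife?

Yes — the slot is free

Rohan: ends Fri 22:00 at or before Aoife starts Sat 18:00 → clear.
Ingrid: ends Sat 13:00 at or before Aoife starts Sat 18:00 → clear.
Lucia: starts Sat 22:00 at or after Aoife ends Sat 19:00 → clear.
Ravi: starts Sat 23:00 at or after Aoife ends Sat 19:00 → clear.
Sana: starts Sun 05:00 at or after Aoife ends Sat 19:00 → clear.
Priya: starts Sun 10:00 at or after Aoife ends Sat 19:00 → clear.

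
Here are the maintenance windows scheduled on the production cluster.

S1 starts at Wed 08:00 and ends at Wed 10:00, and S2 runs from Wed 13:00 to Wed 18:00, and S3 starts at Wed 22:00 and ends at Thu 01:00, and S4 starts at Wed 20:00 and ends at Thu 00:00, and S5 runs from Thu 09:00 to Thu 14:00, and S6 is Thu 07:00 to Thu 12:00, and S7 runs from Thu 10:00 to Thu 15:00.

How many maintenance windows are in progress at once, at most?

3

Sort all start/end points and keep a running count:
Wed 08:00 start S1 → 1
Wed 10:00 end S1 → 0
Wed 13:00 start S2 → 1
Wed 18:00 end S2 → 0
Wed 20:00 start S4 → 1
Wed 22:00 start S3 → 2
Thu 00:00 end S4 → 1
Thu 01:00 end S3 → 0
Thu 07:00 start S6 → 1
Thu 09:00 start S5 → 2
Thu 10:00 start S7 → 3
Thu 12:00 end S6 → 2
Thu 14:00 end S5 → 1
Thu 15:00 end S7 → 0
Peak is 3, at Thu 10:00 (S5, S6, S7).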